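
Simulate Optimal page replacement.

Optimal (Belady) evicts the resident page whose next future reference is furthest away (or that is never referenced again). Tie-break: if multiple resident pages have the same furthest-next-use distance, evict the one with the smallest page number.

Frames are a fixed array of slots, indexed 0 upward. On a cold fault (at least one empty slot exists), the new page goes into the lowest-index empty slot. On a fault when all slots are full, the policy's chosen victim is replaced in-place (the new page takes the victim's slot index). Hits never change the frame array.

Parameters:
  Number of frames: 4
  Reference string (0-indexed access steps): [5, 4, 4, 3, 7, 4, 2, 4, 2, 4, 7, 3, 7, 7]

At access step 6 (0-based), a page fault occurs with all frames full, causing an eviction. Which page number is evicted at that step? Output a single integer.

Step 0: ref 5 -> FAULT, frames=[5,-,-,-]
Step 1: ref 4 -> FAULT, frames=[5,4,-,-]
Step 2: ref 4 -> HIT, frames=[5,4,-,-]
Step 3: ref 3 -> FAULT, frames=[5,4,3,-]
Step 4: ref 7 -> FAULT, frames=[5,4,3,7]
Step 5: ref 4 -> HIT, frames=[5,4,3,7]
Step 6: ref 2 -> FAULT, evict 5, frames=[2,4,3,7]
At step 6: evicted page 5

Answer: 5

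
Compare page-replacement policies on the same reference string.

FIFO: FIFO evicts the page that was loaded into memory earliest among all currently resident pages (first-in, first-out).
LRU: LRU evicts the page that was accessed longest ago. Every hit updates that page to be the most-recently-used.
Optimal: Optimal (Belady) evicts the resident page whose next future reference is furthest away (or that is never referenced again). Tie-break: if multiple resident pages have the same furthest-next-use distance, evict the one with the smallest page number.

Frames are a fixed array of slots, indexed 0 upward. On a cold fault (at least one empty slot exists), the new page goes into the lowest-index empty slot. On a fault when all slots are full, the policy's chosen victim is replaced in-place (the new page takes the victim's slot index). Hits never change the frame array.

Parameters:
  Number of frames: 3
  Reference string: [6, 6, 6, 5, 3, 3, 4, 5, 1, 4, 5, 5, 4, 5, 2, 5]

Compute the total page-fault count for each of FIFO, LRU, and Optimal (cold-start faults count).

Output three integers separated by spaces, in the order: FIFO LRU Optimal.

Answer: 7 6 6

Derivation:
--- FIFO ---
  step 0: ref 6 -> FAULT, frames=[6,-,-] (faults so far: 1)
  step 1: ref 6 -> HIT, frames=[6,-,-] (faults so far: 1)
  step 2: ref 6 -> HIT, frames=[6,-,-] (faults so far: 1)
  step 3: ref 5 -> FAULT, frames=[6,5,-] (faults so far: 2)
  step 4: ref 3 -> FAULT, frames=[6,5,3] (faults so far: 3)
  step 5: ref 3 -> HIT, frames=[6,5,3] (faults so far: 3)
  step 6: ref 4 -> FAULT, evict 6, frames=[4,5,3] (faults so far: 4)
  step 7: ref 5 -> HIT, frames=[4,5,3] (faults so far: 4)
  step 8: ref 1 -> FAULT, evict 5, frames=[4,1,3] (faults so far: 5)
  step 9: ref 4 -> HIT, frames=[4,1,3] (faults so far: 5)
  step 10: ref 5 -> FAULT, evict 3, frames=[4,1,5] (faults so far: 6)
  step 11: ref 5 -> HIT, frames=[4,1,5] (faults so far: 6)
  step 12: ref 4 -> HIT, frames=[4,1,5] (faults so far: 6)
  step 13: ref 5 -> HIT, frames=[4,1,5] (faults so far: 6)
  step 14: ref 2 -> FAULT, evict 4, frames=[2,1,5] (faults so far: 7)
  step 15: ref 5 -> HIT, frames=[2,1,5] (faults so far: 7)
  FIFO total faults: 7
--- LRU ---
  step 0: ref 6 -> FAULT, frames=[6,-,-] (faults so far: 1)
  step 1: ref 6 -> HIT, frames=[6,-,-] (faults so far: 1)
  step 2: ref 6 -> HIT, frames=[6,-,-] (faults so far: 1)
  step 3: ref 5 -> FAULT, frames=[6,5,-] (faults so far: 2)
  step 4: ref 3 -> FAULT, frames=[6,5,3] (faults so far: 3)
  step 5: ref 3 -> HIT, frames=[6,5,3] (faults so far: 3)
  step 6: ref 4 -> FAULT, evict 6, frames=[4,5,3] (faults so far: 4)
  step 7: ref 5 -> HIT, frames=[4,5,3] (faults so far: 4)
  step 8: ref 1 -> FAULT, evict 3, frames=[4,5,1] (faults so far: 5)
  step 9: ref 4 -> HIT, frames=[4,5,1] (faults so far: 5)
  step 10: ref 5 -> HIT, frames=[4,5,1] (faults so far: 5)
  step 11: ref 5 -> HIT, frames=[4,5,1] (faults so far: 5)
  step 12: ref 4 -> HIT, frames=[4,5,1] (faults so far: 5)
  step 13: ref 5 -> HIT, frames=[4,5,1] (faults so far: 5)
  step 14: ref 2 -> FAULT, evict 1, frames=[4,5,2] (faults so far: 6)
  step 15: ref 5 -> HIT, frames=[4,5,2] (faults so far: 6)
  LRU total faults: 6
--- Optimal ---
  step 0: ref 6 -> FAULT, frames=[6,-,-] (faults so far: 1)
  step 1: ref 6 -> HIT, frames=[6,-,-] (faults so far: 1)
  step 2: ref 6 -> HIT, frames=[6,-,-] (faults so far: 1)
  step 3: ref 5 -> FAULT, frames=[6,5,-] (faults so far: 2)
  step 4: ref 3 -> FAULT, frames=[6,5,3] (faults so far: 3)
  step 5: ref 3 -> HIT, frames=[6,5,3] (faults so far: 3)
  step 6: ref 4 -> FAULT, evict 3, frames=[6,5,4] (faults so far: 4)
  step 7: ref 5 -> HIT, frames=[6,5,4] (faults so far: 4)
  step 8: ref 1 -> FAULT, evict 6, frames=[1,5,4] (faults so far: 5)
  step 9: ref 4 -> HIT, frames=[1,5,4] (faults so far: 5)
  step 10: ref 5 -> HIT, frames=[1,5,4] (faults so far: 5)
  step 11: ref 5 -> HIT, frames=[1,5,4] (faults so far: 5)
  step 12: ref 4 -> HIT, frames=[1,5,4] (faults so far: 5)
  step 13: ref 5 -> HIT, frames=[1,5,4] (faults so far: 5)
  step 14: ref 2 -> FAULT, evict 1, frames=[2,5,4] (faults so far: 6)
  step 15: ref 5 -> HIT, frames=[2,5,4] (faults so far: 6)
  Optimal total faults: 6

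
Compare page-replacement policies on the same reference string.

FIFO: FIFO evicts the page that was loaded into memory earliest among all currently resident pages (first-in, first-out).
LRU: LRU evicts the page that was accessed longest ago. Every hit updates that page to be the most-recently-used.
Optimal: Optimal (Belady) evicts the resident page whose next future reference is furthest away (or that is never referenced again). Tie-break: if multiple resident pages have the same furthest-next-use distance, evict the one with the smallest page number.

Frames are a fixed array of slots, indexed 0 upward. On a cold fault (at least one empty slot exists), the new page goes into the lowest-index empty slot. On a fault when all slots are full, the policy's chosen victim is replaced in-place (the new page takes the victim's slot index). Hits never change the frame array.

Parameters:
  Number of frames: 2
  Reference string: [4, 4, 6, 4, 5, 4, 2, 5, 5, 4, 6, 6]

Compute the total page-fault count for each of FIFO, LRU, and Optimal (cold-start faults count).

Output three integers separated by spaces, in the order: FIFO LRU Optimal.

--- FIFO ---
  step 0: ref 4 -> FAULT, frames=[4,-] (faults so far: 1)
  step 1: ref 4 -> HIT, frames=[4,-] (faults so far: 1)
  step 2: ref 6 -> FAULT, frames=[4,6] (faults so far: 2)
  step 3: ref 4 -> HIT, frames=[4,6] (faults so far: 2)
  step 4: ref 5 -> FAULT, evict 4, frames=[5,6] (faults so far: 3)
  step 5: ref 4 -> FAULT, evict 6, frames=[5,4] (faults so far: 4)
  step 6: ref 2 -> FAULT, evict 5, frames=[2,4] (faults so far: 5)
  step 7: ref 5 -> FAULT, evict 4, frames=[2,5] (faults so far: 6)
  step 8: ref 5 -> HIT, frames=[2,5] (faults so far: 6)
  step 9: ref 4 -> FAULT, evict 2, frames=[4,5] (faults so far: 7)
  step 10: ref 6 -> FAULT, evict 5, frames=[4,6] (faults so far: 8)
  step 11: ref 6 -> HIT, frames=[4,6] (faults so far: 8)
  FIFO total faults: 8
--- LRU ---
  step 0: ref 4 -> FAULT, frames=[4,-] (faults so far: 1)
  step 1: ref 4 -> HIT, frames=[4,-] (faults so far: 1)
  step 2: ref 6 -> FAULT, frames=[4,6] (faults so far: 2)
  step 3: ref 4 -> HIT, frames=[4,6] (faults so far: 2)
  step 4: ref 5 -> FAULT, evict 6, frames=[4,5] (faults so far: 3)
  step 5: ref 4 -> HIT, frames=[4,5] (faults so far: 3)
  step 6: ref 2 -> FAULT, evict 5, frames=[4,2] (faults so far: 4)
  step 7: ref 5 -> FAULT, evict 4, frames=[5,2] (faults so far: 5)
  step 8: ref 5 -> HIT, frames=[5,2] (faults so far: 5)
  step 9: ref 4 -> FAULT, evict 2, frames=[5,4] (faults so far: 6)
  step 10: ref 6 -> FAULT, evict 5, frames=[6,4] (faults so far: 7)
  step 11: ref 6 -> HIT, frames=[6,4] (faults so far: 7)
  LRU total faults: 7
--- Optimal ---
  step 0: ref 4 -> FAULT, frames=[4,-] (faults so far: 1)
  step 1: ref 4 -> HIT, frames=[4,-] (faults so far: 1)
  step 2: ref 6 -> FAULT, frames=[4,6] (faults so far: 2)
  step 3: ref 4 -> HIT, frames=[4,6] (faults so far: 2)
  step 4: ref 5 -> FAULT, evict 6, frames=[4,5] (faults so far: 3)
  step 5: ref 4 -> HIT, frames=[4,5] (faults so far: 3)
  step 6: ref 2 -> FAULT, evict 4, frames=[2,5] (faults so far: 4)
  step 7: ref 5 -> HIT, frames=[2,5] (faults so far: 4)
  step 8: ref 5 -> HIT, frames=[2,5] (faults so far: 4)
  step 9: ref 4 -> FAULT, evict 2, frames=[4,5] (faults so far: 5)
  step 10: ref 6 -> FAULT, evict 4, frames=[6,5] (faults so far: 6)
  step 11: ref 6 -> HIT, frames=[6,5] (faults so far: 6)
  Optimal total faults: 6

Answer: 8 7 6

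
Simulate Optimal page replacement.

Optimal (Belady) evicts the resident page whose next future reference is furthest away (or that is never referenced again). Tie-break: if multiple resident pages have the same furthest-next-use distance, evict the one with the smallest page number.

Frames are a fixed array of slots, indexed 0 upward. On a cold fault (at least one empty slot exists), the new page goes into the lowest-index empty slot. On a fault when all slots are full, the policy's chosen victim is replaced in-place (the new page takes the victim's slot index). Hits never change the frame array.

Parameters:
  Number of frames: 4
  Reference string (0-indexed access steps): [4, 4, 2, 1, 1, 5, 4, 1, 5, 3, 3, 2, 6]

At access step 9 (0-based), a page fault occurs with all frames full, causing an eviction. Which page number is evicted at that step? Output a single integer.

Answer: 1

Derivation:
Step 0: ref 4 -> FAULT, frames=[4,-,-,-]
Step 1: ref 4 -> HIT, frames=[4,-,-,-]
Step 2: ref 2 -> FAULT, frames=[4,2,-,-]
Step 3: ref 1 -> FAULT, frames=[4,2,1,-]
Step 4: ref 1 -> HIT, frames=[4,2,1,-]
Step 5: ref 5 -> FAULT, frames=[4,2,1,5]
Step 6: ref 4 -> HIT, frames=[4,2,1,5]
Step 7: ref 1 -> HIT, frames=[4,2,1,5]
Step 8: ref 5 -> HIT, frames=[4,2,1,5]
Step 9: ref 3 -> FAULT, evict 1, frames=[4,2,3,5]
At step 9: evicted page 1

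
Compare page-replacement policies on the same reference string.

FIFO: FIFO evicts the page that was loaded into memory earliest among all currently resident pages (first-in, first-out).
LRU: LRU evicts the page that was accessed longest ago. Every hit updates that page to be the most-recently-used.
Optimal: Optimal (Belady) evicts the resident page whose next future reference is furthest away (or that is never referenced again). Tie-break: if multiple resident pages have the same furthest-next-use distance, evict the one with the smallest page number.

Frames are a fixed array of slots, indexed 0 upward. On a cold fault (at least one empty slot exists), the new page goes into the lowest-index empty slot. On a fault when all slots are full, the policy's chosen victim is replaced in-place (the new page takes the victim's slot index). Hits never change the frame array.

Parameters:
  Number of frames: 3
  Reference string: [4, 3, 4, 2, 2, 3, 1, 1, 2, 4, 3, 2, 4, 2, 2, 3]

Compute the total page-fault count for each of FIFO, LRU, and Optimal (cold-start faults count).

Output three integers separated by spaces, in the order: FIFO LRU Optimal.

--- FIFO ---
  step 0: ref 4 -> FAULT, frames=[4,-,-] (faults so far: 1)
  step 1: ref 3 -> FAULT, frames=[4,3,-] (faults so far: 2)
  step 2: ref 4 -> HIT, frames=[4,3,-] (faults so far: 2)
  step 3: ref 2 -> FAULT, frames=[4,3,2] (faults so far: 3)
  step 4: ref 2 -> HIT, frames=[4,3,2] (faults so far: 3)
  step 5: ref 3 -> HIT, frames=[4,3,2] (faults so far: 3)
  step 6: ref 1 -> FAULT, evict 4, frames=[1,3,2] (faults so far: 4)
  step 7: ref 1 -> HIT, frames=[1,3,2] (faults so far: 4)
  step 8: ref 2 -> HIT, frames=[1,3,2] (faults so far: 4)
  step 9: ref 4 -> FAULT, evict 3, frames=[1,4,2] (faults so far: 5)
  step 10: ref 3 -> FAULT, evict 2, frames=[1,4,3] (faults so far: 6)
  step 11: ref 2 -> FAULT, evict 1, frames=[2,4,3] (faults so far: 7)
  step 12: ref 4 -> HIT, frames=[2,4,3] (faults so far: 7)
  step 13: ref 2 -> HIT, frames=[2,4,3] (faults so far: 7)
  step 14: ref 2 -> HIT, frames=[2,4,3] (faults so far: 7)
  step 15: ref 3 -> HIT, frames=[2,4,3] (faults so far: 7)
  FIFO total faults: 7
--- LRU ---
  step 0: ref 4 -> FAULT, frames=[4,-,-] (faults so far: 1)
  step 1: ref 3 -> FAULT, frames=[4,3,-] (faults so far: 2)
  step 2: ref 4 -> HIT, frames=[4,3,-] (faults so far: 2)
  step 3: ref 2 -> FAULT, frames=[4,3,2] (faults so far: 3)
  step 4: ref 2 -> HIT, frames=[4,3,2] (faults so far: 3)
  step 5: ref 3 -> HIT, frames=[4,3,2] (faults so far: 3)
  step 6: ref 1 -> FAULT, evict 4, frames=[1,3,2] (faults so far: 4)
  step 7: ref 1 -> HIT, frames=[1,3,2] (faults so far: 4)
  step 8: ref 2 -> HIT, frames=[1,3,2] (faults so far: 4)
  step 9: ref 4 -> FAULT, evict 3, frames=[1,4,2] (faults so far: 5)
  step 10: ref 3 -> FAULT, evict 1, frames=[3,4,2] (faults so far: 6)
  step 11: ref 2 -> HIT, frames=[3,4,2] (faults so far: 6)
  step 12: ref 4 -> HIT, frames=[3,4,2] (faults so far: 6)
  step 13: ref 2 -> HIT, frames=[3,4,2] (faults so far: 6)
  step 14: ref 2 -> HIT, frames=[3,4,2] (faults so far: 6)
  step 15: ref 3 -> HIT, frames=[3,4,2] (faults so far: 6)
  LRU total faults: 6
--- Optimal ---
  step 0: ref 4 -> FAULT, frames=[4,-,-] (faults so far: 1)
  step 1: ref 3 -> FAULT, frames=[4,3,-] (faults so far: 2)
  step 2: ref 4 -> HIT, frames=[4,3,-] (faults so far: 2)
  step 3: ref 2 -> FAULT, frames=[4,3,2] (faults so far: 3)
  step 4: ref 2 -> HIT, frames=[4,3,2] (faults so far: 3)
  step 5: ref 3 -> HIT, frames=[4,3,2] (faults so far: 3)
  step 6: ref 1 -> FAULT, evict 3, frames=[4,1,2] (faults so far: 4)
  step 7: ref 1 -> HIT, frames=[4,1,2] (faults so far: 4)
  step 8: ref 2 -> HIT, frames=[4,1,2] (faults so far: 4)
  step 9: ref 4 -> HIT, frames=[4,1,2] (faults so far: 4)
  step 10: ref 3 -> FAULT, evict 1, frames=[4,3,2] (faults so far: 5)
  step 11: ref 2 -> HIT, frames=[4,3,2] (faults so far: 5)
  step 12: ref 4 -> HIT, frames=[4,3,2] (faults so far: 5)
  step 13: ref 2 -> HIT, frames=[4,3,2] (faults so far: 5)
  step 14: ref 2 -> HIT, frames=[4,3,2] (faults so far: 5)
  step 15: ref 3 -> HIT, frames=[4,3,2] (faults so far: 5)
  Optimal total faults: 5

Answer: 7 6 5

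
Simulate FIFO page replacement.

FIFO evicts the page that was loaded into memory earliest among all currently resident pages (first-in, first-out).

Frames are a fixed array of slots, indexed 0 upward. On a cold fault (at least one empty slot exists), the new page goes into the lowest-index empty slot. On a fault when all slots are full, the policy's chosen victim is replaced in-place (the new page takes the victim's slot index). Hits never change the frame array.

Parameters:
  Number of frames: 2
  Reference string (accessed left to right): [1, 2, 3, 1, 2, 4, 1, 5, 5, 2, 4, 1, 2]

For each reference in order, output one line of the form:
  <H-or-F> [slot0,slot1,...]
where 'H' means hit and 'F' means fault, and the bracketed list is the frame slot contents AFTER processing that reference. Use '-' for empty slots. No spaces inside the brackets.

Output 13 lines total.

F [1,-]
F [1,2]
F [3,2]
F [3,1]
F [2,1]
F [2,4]
F [1,4]
F [1,5]
H [1,5]
F [2,5]
F [2,4]
F [1,4]
F [1,2]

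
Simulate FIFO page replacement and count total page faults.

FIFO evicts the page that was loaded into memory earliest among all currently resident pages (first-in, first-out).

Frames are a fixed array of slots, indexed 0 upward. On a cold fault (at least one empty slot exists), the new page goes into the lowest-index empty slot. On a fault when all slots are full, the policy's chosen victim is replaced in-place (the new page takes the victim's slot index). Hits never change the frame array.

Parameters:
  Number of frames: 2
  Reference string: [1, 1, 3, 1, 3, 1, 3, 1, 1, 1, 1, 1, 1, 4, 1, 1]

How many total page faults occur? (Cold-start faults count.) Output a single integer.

Step 0: ref 1 → FAULT, frames=[1,-]
Step 1: ref 1 → HIT, frames=[1,-]
Step 2: ref 3 → FAULT, frames=[1,3]
Step 3: ref 1 → HIT, frames=[1,3]
Step 4: ref 3 → HIT, frames=[1,3]
Step 5: ref 1 → HIT, frames=[1,3]
Step 6: ref 3 → HIT, frames=[1,3]
Step 7: ref 1 → HIT, frames=[1,3]
Step 8: ref 1 → HIT, frames=[1,3]
Step 9: ref 1 → HIT, frames=[1,3]
Step 10: ref 1 → HIT, frames=[1,3]
Step 11: ref 1 → HIT, frames=[1,3]
Step 12: ref 1 → HIT, frames=[1,3]
Step 13: ref 4 → FAULT (evict 1), frames=[4,3]
Step 14: ref 1 → FAULT (evict 3), frames=[4,1]
Step 15: ref 1 → HIT, frames=[4,1]
Total faults: 4

Answer: 4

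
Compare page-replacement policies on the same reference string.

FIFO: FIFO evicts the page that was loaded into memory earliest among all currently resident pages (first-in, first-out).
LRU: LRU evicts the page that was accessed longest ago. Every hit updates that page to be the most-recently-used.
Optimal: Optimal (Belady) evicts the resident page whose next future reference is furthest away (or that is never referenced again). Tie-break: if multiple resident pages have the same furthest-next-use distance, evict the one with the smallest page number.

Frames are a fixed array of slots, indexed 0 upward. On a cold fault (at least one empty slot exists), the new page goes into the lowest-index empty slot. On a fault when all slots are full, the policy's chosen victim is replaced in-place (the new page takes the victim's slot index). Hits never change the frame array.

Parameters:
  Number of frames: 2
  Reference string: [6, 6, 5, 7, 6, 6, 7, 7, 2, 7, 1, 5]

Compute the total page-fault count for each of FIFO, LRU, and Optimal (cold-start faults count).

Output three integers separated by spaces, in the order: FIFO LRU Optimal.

--- FIFO ---
  step 0: ref 6 -> FAULT, frames=[6,-] (faults so far: 1)
  step 1: ref 6 -> HIT, frames=[6,-] (faults so far: 1)
  step 2: ref 5 -> FAULT, frames=[6,5] (faults so far: 2)
  step 3: ref 7 -> FAULT, evict 6, frames=[7,5] (faults so far: 3)
  step 4: ref 6 -> FAULT, evict 5, frames=[7,6] (faults so far: 4)
  step 5: ref 6 -> HIT, frames=[7,6] (faults so far: 4)
  step 6: ref 7 -> HIT, frames=[7,6] (faults so far: 4)
  step 7: ref 7 -> HIT, frames=[7,6] (faults so far: 4)
  step 8: ref 2 -> FAULT, evict 7, frames=[2,6] (faults so far: 5)
  step 9: ref 7 -> FAULT, evict 6, frames=[2,7] (faults so far: 6)
  step 10: ref 1 -> FAULT, evict 2, frames=[1,7] (faults so far: 7)
  step 11: ref 5 -> FAULT, evict 7, frames=[1,5] (faults so far: 8)
  FIFO total faults: 8
--- LRU ---
  step 0: ref 6 -> FAULT, frames=[6,-] (faults so far: 1)
  step 1: ref 6 -> HIT, frames=[6,-] (faults so far: 1)
  step 2: ref 5 -> FAULT, frames=[6,5] (faults so far: 2)
  step 3: ref 7 -> FAULT, evict 6, frames=[7,5] (faults so far: 3)
  step 4: ref 6 -> FAULT, evict 5, frames=[7,6] (faults so far: 4)
  step 5: ref 6 -> HIT, frames=[7,6] (faults so far: 4)
  step 6: ref 7 -> HIT, frames=[7,6] (faults so far: 4)
  step 7: ref 7 -> HIT, frames=[7,6] (faults so far: 4)
  step 8: ref 2 -> FAULT, evict 6, frames=[7,2] (faults so far: 5)
  step 9: ref 7 -> HIT, frames=[7,2] (faults so far: 5)
  step 10: ref 1 -> FAULT, evict 2, frames=[7,1] (faults so far: 6)
  step 11: ref 5 -> FAULT, evict 7, frames=[5,1] (faults so far: 7)
  LRU total faults: 7
--- Optimal ---
  step 0: ref 6 -> FAULT, frames=[6,-] (faults so far: 1)
  step 1: ref 6 -> HIT, frames=[6,-] (faults so far: 1)
  step 2: ref 5 -> FAULT, frames=[6,5] (faults so far: 2)
  step 3: ref 7 -> FAULT, evict 5, frames=[6,7] (faults so far: 3)
  step 4: ref 6 -> HIT, frames=[6,7] (faults so far: 3)
  step 5: ref 6 -> HIT, frames=[6,7] (faults so far: 3)
  step 6: ref 7 -> HIT, frames=[6,7] (faults so far: 3)
  step 7: ref 7 -> HIT, frames=[6,7] (faults so far: 3)
  step 8: ref 2 -> FAULT, evict 6, frames=[2,7] (faults so far: 4)
  step 9: ref 7 -> HIT, frames=[2,7] (faults so far: 4)
  step 10: ref 1 -> FAULT, evict 2, frames=[1,7] (faults so far: 5)
  step 11: ref 5 -> FAULT, evict 1, frames=[5,7] (faults so far: 6)
  Optimal total faults: 6

Answer: 8 7 6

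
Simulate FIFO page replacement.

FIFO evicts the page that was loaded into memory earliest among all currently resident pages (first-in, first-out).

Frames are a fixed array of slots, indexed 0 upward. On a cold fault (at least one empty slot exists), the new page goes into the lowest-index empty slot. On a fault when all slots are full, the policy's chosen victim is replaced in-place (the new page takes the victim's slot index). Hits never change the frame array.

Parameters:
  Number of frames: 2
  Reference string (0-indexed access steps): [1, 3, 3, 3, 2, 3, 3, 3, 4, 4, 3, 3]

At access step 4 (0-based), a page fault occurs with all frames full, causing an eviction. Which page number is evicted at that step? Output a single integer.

Step 0: ref 1 -> FAULT, frames=[1,-]
Step 1: ref 3 -> FAULT, frames=[1,3]
Step 2: ref 3 -> HIT, frames=[1,3]
Step 3: ref 3 -> HIT, frames=[1,3]
Step 4: ref 2 -> FAULT, evict 1, frames=[2,3]
At step 4: evicted page 1

Answer: 1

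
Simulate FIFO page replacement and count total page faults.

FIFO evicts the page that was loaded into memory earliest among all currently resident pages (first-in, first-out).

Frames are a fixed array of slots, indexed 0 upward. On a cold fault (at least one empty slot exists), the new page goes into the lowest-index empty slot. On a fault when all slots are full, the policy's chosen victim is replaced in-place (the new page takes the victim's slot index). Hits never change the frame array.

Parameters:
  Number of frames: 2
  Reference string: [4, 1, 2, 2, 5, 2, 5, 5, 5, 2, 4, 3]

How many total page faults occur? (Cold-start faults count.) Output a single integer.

Step 0: ref 4 → FAULT, frames=[4,-]
Step 1: ref 1 → FAULT, frames=[4,1]
Step 2: ref 2 → FAULT (evict 4), frames=[2,1]
Step 3: ref 2 → HIT, frames=[2,1]
Step 4: ref 5 → FAULT (evict 1), frames=[2,5]
Step 5: ref 2 → HIT, frames=[2,5]
Step 6: ref 5 → HIT, frames=[2,5]
Step 7: ref 5 → HIT, frames=[2,5]
Step 8: ref 5 → HIT, frames=[2,5]
Step 9: ref 2 → HIT, frames=[2,5]
Step 10: ref 4 → FAULT (evict 2), frames=[4,5]
Step 11: ref 3 → FAULT (evict 5), frames=[4,3]
Total faults: 6

Answer: 6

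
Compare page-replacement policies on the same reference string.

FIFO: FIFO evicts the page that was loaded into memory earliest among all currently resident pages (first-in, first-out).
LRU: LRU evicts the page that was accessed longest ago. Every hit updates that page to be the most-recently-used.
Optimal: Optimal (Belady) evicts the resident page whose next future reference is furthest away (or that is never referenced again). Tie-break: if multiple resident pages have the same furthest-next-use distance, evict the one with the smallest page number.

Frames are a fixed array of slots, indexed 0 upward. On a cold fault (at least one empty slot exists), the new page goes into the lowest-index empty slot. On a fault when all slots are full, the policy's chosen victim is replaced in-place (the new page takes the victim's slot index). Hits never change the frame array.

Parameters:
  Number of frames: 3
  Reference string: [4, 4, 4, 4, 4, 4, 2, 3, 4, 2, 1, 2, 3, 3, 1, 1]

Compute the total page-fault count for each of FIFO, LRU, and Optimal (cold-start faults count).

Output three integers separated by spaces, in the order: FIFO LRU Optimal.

Answer: 4 5 4

Derivation:
--- FIFO ---
  step 0: ref 4 -> FAULT, frames=[4,-,-] (faults so far: 1)
  step 1: ref 4 -> HIT, frames=[4,-,-] (faults so far: 1)
  step 2: ref 4 -> HIT, frames=[4,-,-] (faults so far: 1)
  step 3: ref 4 -> HIT, frames=[4,-,-] (faults so far: 1)
  step 4: ref 4 -> HIT, frames=[4,-,-] (faults so far: 1)
  step 5: ref 4 -> HIT, frames=[4,-,-] (faults so far: 1)
  step 6: ref 2 -> FAULT, frames=[4,2,-] (faults so far: 2)
  step 7: ref 3 -> FAULT, frames=[4,2,3] (faults so far: 3)
  step 8: ref 4 -> HIT, frames=[4,2,3] (faults so far: 3)
  step 9: ref 2 -> HIT, frames=[4,2,3] (faults so far: 3)
  step 10: ref 1 -> FAULT, evict 4, frames=[1,2,3] (faults so far: 4)
  step 11: ref 2 -> HIT, frames=[1,2,3] (faults so far: 4)
  step 12: ref 3 -> HIT, frames=[1,2,3] (faults so far: 4)
  step 13: ref 3 -> HIT, frames=[1,2,3] (faults so far: 4)
  step 14: ref 1 -> HIT, frames=[1,2,3] (faults so far: 4)
  step 15: ref 1 -> HIT, frames=[1,2,3] (faults so far: 4)
  FIFO total faults: 4
--- LRU ---
  step 0: ref 4 -> FAULT, frames=[4,-,-] (faults so far: 1)
  step 1: ref 4 -> HIT, frames=[4,-,-] (faults so far: 1)
  step 2: ref 4 -> HIT, frames=[4,-,-] (faults so far: 1)
  step 3: ref 4 -> HIT, frames=[4,-,-] (faults so far: 1)
  step 4: ref 4 -> HIT, frames=[4,-,-] (faults so far: 1)
  step 5: ref 4 -> HIT, frames=[4,-,-] (faults so far: 1)
  step 6: ref 2 -> FAULT, frames=[4,2,-] (faults so far: 2)
  step 7: ref 3 -> FAULT, frames=[4,2,3] (faults so far: 3)
  step 8: ref 4 -> HIT, frames=[4,2,3] (faults so far: 3)
  step 9: ref 2 -> HIT, frames=[4,2,3] (faults so far: 3)
  step 10: ref 1 -> FAULT, evict 3, frames=[4,2,1] (faults so far: 4)
  step 11: ref 2 -> HIT, frames=[4,2,1] (faults so far: 4)
  step 12: ref 3 -> FAULT, evict 4, frames=[3,2,1] (faults so far: 5)
  step 13: ref 3 -> HIT, frames=[3,2,1] (faults so far: 5)
  step 14: ref 1 -> HIT, frames=[3,2,1] (faults so far: 5)
  step 15: ref 1 -> HIT, frames=[3,2,1] (faults so far: 5)
  LRU total faults: 5
--- Optimal ---
  step 0: ref 4 -> FAULT, frames=[4,-,-] (faults so far: 1)
  step 1: ref 4 -> HIT, frames=[4,-,-] (faults so far: 1)
  step 2: ref 4 -> HIT, frames=[4,-,-] (faults so far: 1)
  step 3: ref 4 -> HIT, frames=[4,-,-] (faults so far: 1)
  step 4: ref 4 -> HIT, frames=[4,-,-] (faults so far: 1)
  step 5: ref 4 -> HIT, frames=[4,-,-] (faults so far: 1)
  step 6: ref 2 -> FAULT, frames=[4,2,-] (faults so far: 2)
  step 7: ref 3 -> FAULT, frames=[4,2,3] (faults so far: 3)
  step 8: ref 4 -> HIT, frames=[4,2,3] (faults so far: 3)
  step 9: ref 2 -> HIT, frames=[4,2,3] (faults so far: 3)
  step 10: ref 1 -> FAULT, evict 4, frames=[1,2,3] (faults so far: 4)
  step 11: ref 2 -> HIT, frames=[1,2,3] (faults so far: 4)
  step 12: ref 3 -> HIT, frames=[1,2,3] (faults so far: 4)
  step 13: ref 3 -> HIT, frames=[1,2,3] (faults so far: 4)
  step 14: ref 1 -> HIT, frames=[1,2,3] (faults so far: 4)
  step 15: ref 1 -> HIT, frames=[1,2,3] (faults so far: 4)
  Optimal total faults: 4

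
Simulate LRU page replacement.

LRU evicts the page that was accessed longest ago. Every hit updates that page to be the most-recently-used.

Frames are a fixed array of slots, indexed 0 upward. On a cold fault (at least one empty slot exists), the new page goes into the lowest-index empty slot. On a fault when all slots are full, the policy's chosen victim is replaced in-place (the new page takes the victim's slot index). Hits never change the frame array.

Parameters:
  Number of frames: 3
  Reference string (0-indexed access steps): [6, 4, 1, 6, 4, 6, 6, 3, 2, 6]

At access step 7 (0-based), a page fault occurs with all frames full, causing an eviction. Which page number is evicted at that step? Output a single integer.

Answer: 1

Derivation:
Step 0: ref 6 -> FAULT, frames=[6,-,-]
Step 1: ref 4 -> FAULT, frames=[6,4,-]
Step 2: ref 1 -> FAULT, frames=[6,4,1]
Step 3: ref 6 -> HIT, frames=[6,4,1]
Step 4: ref 4 -> HIT, frames=[6,4,1]
Step 5: ref 6 -> HIT, frames=[6,4,1]
Step 6: ref 6 -> HIT, frames=[6,4,1]
Step 7: ref 3 -> FAULT, evict 1, frames=[6,4,3]
At step 7: evicted page 1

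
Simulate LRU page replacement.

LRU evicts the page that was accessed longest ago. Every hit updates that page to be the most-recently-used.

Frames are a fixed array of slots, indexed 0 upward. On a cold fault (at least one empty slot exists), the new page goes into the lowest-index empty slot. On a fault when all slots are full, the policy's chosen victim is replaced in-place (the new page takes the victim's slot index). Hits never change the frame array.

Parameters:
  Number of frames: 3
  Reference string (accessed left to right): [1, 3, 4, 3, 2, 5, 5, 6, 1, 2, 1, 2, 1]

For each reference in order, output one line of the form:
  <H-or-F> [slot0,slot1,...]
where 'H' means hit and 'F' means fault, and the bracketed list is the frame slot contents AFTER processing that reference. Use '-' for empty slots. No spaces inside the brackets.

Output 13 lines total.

F [1,-,-]
F [1,3,-]
F [1,3,4]
H [1,3,4]
F [2,3,4]
F [2,3,5]
H [2,3,5]
F [2,6,5]
F [1,6,5]
F [1,6,2]
H [1,6,2]
H [1,6,2]
H [1,6,2]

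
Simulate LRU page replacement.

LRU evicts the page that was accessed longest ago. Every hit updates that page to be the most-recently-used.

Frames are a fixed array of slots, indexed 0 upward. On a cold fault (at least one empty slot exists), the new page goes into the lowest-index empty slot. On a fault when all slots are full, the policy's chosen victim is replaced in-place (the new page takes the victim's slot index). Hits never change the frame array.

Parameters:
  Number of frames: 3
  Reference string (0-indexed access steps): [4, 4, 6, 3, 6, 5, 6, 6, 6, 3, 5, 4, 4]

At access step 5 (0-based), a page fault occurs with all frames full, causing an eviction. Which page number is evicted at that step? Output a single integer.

Step 0: ref 4 -> FAULT, frames=[4,-,-]
Step 1: ref 4 -> HIT, frames=[4,-,-]
Step 2: ref 6 -> FAULT, frames=[4,6,-]
Step 3: ref 3 -> FAULT, frames=[4,6,3]
Step 4: ref 6 -> HIT, frames=[4,6,3]
Step 5: ref 5 -> FAULT, evict 4, frames=[5,6,3]
At step 5: evicted page 4

Answer: 4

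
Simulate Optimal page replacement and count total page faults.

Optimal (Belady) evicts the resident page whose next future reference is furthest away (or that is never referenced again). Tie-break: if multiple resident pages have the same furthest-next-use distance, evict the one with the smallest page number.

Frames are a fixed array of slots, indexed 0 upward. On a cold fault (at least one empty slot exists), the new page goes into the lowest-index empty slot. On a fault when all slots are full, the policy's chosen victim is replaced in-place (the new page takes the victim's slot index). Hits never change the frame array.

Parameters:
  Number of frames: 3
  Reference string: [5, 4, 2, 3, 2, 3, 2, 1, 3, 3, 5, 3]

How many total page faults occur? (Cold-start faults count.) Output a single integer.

Step 0: ref 5 → FAULT, frames=[5,-,-]
Step 1: ref 4 → FAULT, frames=[5,4,-]
Step 2: ref 2 → FAULT, frames=[5,4,2]
Step 3: ref 3 → FAULT (evict 4), frames=[5,3,2]
Step 4: ref 2 → HIT, frames=[5,3,2]
Step 5: ref 3 → HIT, frames=[5,3,2]
Step 6: ref 2 → HIT, frames=[5,3,2]
Step 7: ref 1 → FAULT (evict 2), frames=[5,3,1]
Step 8: ref 3 → HIT, frames=[5,3,1]
Step 9: ref 3 → HIT, frames=[5,3,1]
Step 10: ref 5 → HIT, frames=[5,3,1]
Step 11: ref 3 → HIT, frames=[5,3,1]
Total faults: 5

Answer: 5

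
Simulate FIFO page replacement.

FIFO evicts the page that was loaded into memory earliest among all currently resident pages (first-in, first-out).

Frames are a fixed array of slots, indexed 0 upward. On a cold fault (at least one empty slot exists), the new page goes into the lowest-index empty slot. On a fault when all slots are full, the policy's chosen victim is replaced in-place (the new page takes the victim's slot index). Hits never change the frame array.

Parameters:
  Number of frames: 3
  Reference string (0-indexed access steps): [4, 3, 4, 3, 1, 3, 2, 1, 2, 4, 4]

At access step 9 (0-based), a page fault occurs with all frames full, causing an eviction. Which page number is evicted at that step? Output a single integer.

Answer: 3

Derivation:
Step 0: ref 4 -> FAULT, frames=[4,-,-]
Step 1: ref 3 -> FAULT, frames=[4,3,-]
Step 2: ref 4 -> HIT, frames=[4,3,-]
Step 3: ref 3 -> HIT, frames=[4,3,-]
Step 4: ref 1 -> FAULT, frames=[4,3,1]
Step 5: ref 3 -> HIT, frames=[4,3,1]
Step 6: ref 2 -> FAULT, evict 4, frames=[2,3,1]
Step 7: ref 1 -> HIT, frames=[2,3,1]
Step 8: ref 2 -> HIT, frames=[2,3,1]
Step 9: ref 4 -> FAULT, evict 3, frames=[2,4,1]
At step 9: evicted page 3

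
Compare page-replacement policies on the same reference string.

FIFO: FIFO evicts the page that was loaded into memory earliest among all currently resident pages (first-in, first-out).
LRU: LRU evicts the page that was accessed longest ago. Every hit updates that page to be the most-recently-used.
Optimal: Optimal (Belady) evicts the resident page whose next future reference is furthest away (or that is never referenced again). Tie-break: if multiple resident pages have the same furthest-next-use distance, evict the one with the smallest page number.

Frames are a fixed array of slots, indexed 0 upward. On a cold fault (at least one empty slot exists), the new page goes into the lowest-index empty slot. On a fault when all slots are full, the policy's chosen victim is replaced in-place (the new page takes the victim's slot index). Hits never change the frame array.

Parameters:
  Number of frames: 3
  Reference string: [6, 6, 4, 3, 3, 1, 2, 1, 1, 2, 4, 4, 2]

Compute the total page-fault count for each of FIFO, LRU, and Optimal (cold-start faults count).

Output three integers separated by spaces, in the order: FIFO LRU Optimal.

--- FIFO ---
  step 0: ref 6 -> FAULT, frames=[6,-,-] (faults so far: 1)
  step 1: ref 6 -> HIT, frames=[6,-,-] (faults so far: 1)
  step 2: ref 4 -> FAULT, frames=[6,4,-] (faults so far: 2)
  step 3: ref 3 -> FAULT, frames=[6,4,3] (faults so far: 3)
  step 4: ref 3 -> HIT, frames=[6,4,3] (faults so far: 3)
  step 5: ref 1 -> FAULT, evict 6, frames=[1,4,3] (faults so far: 4)
  step 6: ref 2 -> FAULT, evict 4, frames=[1,2,3] (faults so far: 5)
  step 7: ref 1 -> HIT, frames=[1,2,3] (faults so far: 5)
  step 8: ref 1 -> HIT, frames=[1,2,3] (faults so far: 5)
  step 9: ref 2 -> HIT, frames=[1,2,3] (faults so far: 5)
  step 10: ref 4 -> FAULT, evict 3, frames=[1,2,4] (faults so far: 6)
  step 11: ref 4 -> HIT, frames=[1,2,4] (faults so far: 6)
  step 12: ref 2 -> HIT, frames=[1,2,4] (faults so far: 6)
  FIFO total faults: 6
--- LRU ---
  step 0: ref 6 -> FAULT, frames=[6,-,-] (faults so far: 1)
  step 1: ref 6 -> HIT, frames=[6,-,-] (faults so far: 1)
  step 2: ref 4 -> FAULT, frames=[6,4,-] (faults so far: 2)
  step 3: ref 3 -> FAULT, frames=[6,4,3] (faults so far: 3)
  step 4: ref 3 -> HIT, frames=[6,4,3] (faults so far: 3)
  step 5: ref 1 -> FAULT, evict 6, frames=[1,4,3] (faults so far: 4)
  step 6: ref 2 -> FAULT, evict 4, frames=[1,2,3] (faults so far: 5)
  step 7: ref 1 -> HIT, frames=[1,2,3] (faults so far: 5)
  step 8: ref 1 -> HIT, frames=[1,2,3] (faults so far: 5)
  step 9: ref 2 -> HIT, frames=[1,2,3] (faults so far: 5)
  step 10: ref 4 -> FAULT, evict 3, frames=[1,2,4] (faults so far: 6)
  step 11: ref 4 -> HIT, frames=[1,2,4] (faults so far: 6)
  step 12: ref 2 -> HIT, frames=[1,2,4] (faults so far: 6)
  LRU total faults: 6
--- Optimal ---
  step 0: ref 6 -> FAULT, frames=[6,-,-] (faults so far: 1)
  step 1: ref 6 -> HIT, frames=[6,-,-] (faults so far: 1)
  step 2: ref 4 -> FAULT, frames=[6,4,-] (faults so far: 2)
  step 3: ref 3 -> FAULT, frames=[6,4,3] (faults so far: 3)
  step 4: ref 3 -> HIT, frames=[6,4,3] (faults so far: 3)
  step 5: ref 1 -> FAULT, evict 3, frames=[6,4,1] (faults so far: 4)
  step 6: ref 2 -> FAULT, evict 6, frames=[2,4,1] (faults so far: 5)
  step 7: ref 1 -> HIT, frames=[2,4,1] (faults so far: 5)
  step 8: ref 1 -> HIT, frames=[2,4,1] (faults so far: 5)
  step 9: ref 2 -> HIT, frames=[2,4,1] (faults so far: 5)
  step 10: ref 4 -> HIT, frames=[2,4,1] (faults so far: 5)
  step 11: ref 4 -> HIT, frames=[2,4,1] (faults so far: 5)
  step 12: ref 2 -> HIT, frames=[2,4,1] (faults so far: 5)
  Optimal total faults: 5

Answer: 6 6 5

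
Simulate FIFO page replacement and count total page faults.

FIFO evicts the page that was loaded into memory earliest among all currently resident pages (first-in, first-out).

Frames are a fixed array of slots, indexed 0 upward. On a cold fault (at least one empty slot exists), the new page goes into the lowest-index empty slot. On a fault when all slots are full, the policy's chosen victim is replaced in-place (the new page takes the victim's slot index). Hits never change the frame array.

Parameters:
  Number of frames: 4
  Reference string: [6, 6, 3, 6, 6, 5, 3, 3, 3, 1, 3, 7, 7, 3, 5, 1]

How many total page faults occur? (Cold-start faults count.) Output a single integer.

Step 0: ref 6 → FAULT, frames=[6,-,-,-]
Step 1: ref 6 → HIT, frames=[6,-,-,-]
Step 2: ref 3 → FAULT, frames=[6,3,-,-]
Step 3: ref 6 → HIT, frames=[6,3,-,-]
Step 4: ref 6 → HIT, frames=[6,3,-,-]
Step 5: ref 5 → FAULT, frames=[6,3,5,-]
Step 6: ref 3 → HIT, frames=[6,3,5,-]
Step 7: ref 3 → HIT, frames=[6,3,5,-]
Step 8: ref 3 → HIT, frames=[6,3,5,-]
Step 9: ref 1 → FAULT, frames=[6,3,5,1]
Step 10: ref 3 → HIT, frames=[6,3,5,1]
Step 11: ref 7 → FAULT (evict 6), frames=[7,3,5,1]
Step 12: ref 7 → HIT, frames=[7,3,5,1]
Step 13: ref 3 → HIT, frames=[7,3,5,1]
Step 14: ref 5 → HIT, frames=[7,3,5,1]
Step 15: ref 1 → HIT, frames=[7,3,5,1]
Total faults: 5

Answer: 5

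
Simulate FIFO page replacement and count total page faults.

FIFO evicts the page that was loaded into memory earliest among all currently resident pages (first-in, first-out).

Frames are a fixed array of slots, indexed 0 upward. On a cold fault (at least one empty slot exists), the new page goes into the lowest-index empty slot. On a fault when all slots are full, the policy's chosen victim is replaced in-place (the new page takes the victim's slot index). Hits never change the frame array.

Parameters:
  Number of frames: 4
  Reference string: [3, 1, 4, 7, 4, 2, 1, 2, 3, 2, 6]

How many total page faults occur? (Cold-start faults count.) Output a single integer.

Step 0: ref 3 → FAULT, frames=[3,-,-,-]
Step 1: ref 1 → FAULT, frames=[3,1,-,-]
Step 2: ref 4 → FAULT, frames=[3,1,4,-]
Step 3: ref 7 → FAULT, frames=[3,1,4,7]
Step 4: ref 4 → HIT, frames=[3,1,4,7]
Step 5: ref 2 → FAULT (evict 3), frames=[2,1,4,7]
Step 6: ref 1 → HIT, frames=[2,1,4,7]
Step 7: ref 2 → HIT, frames=[2,1,4,7]
Step 8: ref 3 → FAULT (evict 1), frames=[2,3,4,7]
Step 9: ref 2 → HIT, frames=[2,3,4,7]
Step 10: ref 6 → FAULT (evict 4), frames=[2,3,6,7]
Total faults: 7

Answer: 7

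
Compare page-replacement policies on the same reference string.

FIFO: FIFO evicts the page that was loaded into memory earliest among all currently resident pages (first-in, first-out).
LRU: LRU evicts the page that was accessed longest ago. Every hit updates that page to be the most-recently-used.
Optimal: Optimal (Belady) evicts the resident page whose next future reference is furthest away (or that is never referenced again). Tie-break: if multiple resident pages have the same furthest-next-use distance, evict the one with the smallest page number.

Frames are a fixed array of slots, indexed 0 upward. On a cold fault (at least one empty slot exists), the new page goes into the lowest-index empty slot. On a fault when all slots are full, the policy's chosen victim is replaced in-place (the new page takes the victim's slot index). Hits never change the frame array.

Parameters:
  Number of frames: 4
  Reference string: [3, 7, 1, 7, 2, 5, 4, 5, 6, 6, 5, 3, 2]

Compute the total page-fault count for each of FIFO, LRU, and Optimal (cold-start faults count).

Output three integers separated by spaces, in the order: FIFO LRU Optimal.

Answer: 9 9 7

Derivation:
--- FIFO ---
  step 0: ref 3 -> FAULT, frames=[3,-,-,-] (faults so far: 1)
  step 1: ref 7 -> FAULT, frames=[3,7,-,-] (faults so far: 2)
  step 2: ref 1 -> FAULT, frames=[3,7,1,-] (faults so far: 3)
  step 3: ref 7 -> HIT, frames=[3,7,1,-] (faults so far: 3)
  step 4: ref 2 -> FAULT, frames=[3,7,1,2] (faults so far: 4)
  step 5: ref 5 -> FAULT, evict 3, frames=[5,7,1,2] (faults so far: 5)
  step 6: ref 4 -> FAULT, evict 7, frames=[5,4,1,2] (faults so far: 6)
  step 7: ref 5 -> HIT, frames=[5,4,1,2] (faults so far: 6)
  step 8: ref 6 -> FAULT, evict 1, frames=[5,4,6,2] (faults so far: 7)
  step 9: ref 6 -> HIT, frames=[5,4,6,2] (faults so far: 7)
  step 10: ref 5 -> HIT, frames=[5,4,6,2] (faults so far: 7)
  step 11: ref 3 -> FAULT, evict 2, frames=[5,4,6,3] (faults so far: 8)
  step 12: ref 2 -> FAULT, evict 5, frames=[2,4,6,3] (faults so far: 9)
  FIFO total faults: 9
--- LRU ---
  step 0: ref 3 -> FAULT, frames=[3,-,-,-] (faults so far: 1)
  step 1: ref 7 -> FAULT, frames=[3,7,-,-] (faults so far: 2)
  step 2: ref 1 -> FAULT, frames=[3,7,1,-] (faults so far: 3)
  step 3: ref 7 -> HIT, frames=[3,7,1,-] (faults so far: 3)
  step 4: ref 2 -> FAULT, frames=[3,7,1,2] (faults so far: 4)
  step 5: ref 5 -> FAULT, evict 3, frames=[5,7,1,2] (faults so far: 5)
  step 6: ref 4 -> FAULT, evict 1, frames=[5,7,4,2] (faults so far: 6)
  step 7: ref 5 -> HIT, frames=[5,7,4,2] (faults so far: 6)
  step 8: ref 6 -> FAULT, evict 7, frames=[5,6,4,2] (faults so far: 7)
  step 9: ref 6 -> HIT, frames=[5,6,4,2] (faults so far: 7)
  step 10: ref 5 -> HIT, frames=[5,6,4,2] (faults so far: 7)
  step 11: ref 3 -> FAULT, evict 2, frames=[5,6,4,3] (faults so far: 8)
  step 12: ref 2 -> FAULT, evict 4, frames=[5,6,2,3] (faults so far: 9)
  LRU total faults: 9
--- Optimal ---
  step 0: ref 3 -> FAULT, frames=[3,-,-,-] (faults so far: 1)
  step 1: ref 7 -> FAULT, frames=[3,7,-,-] (faults so far: 2)
  step 2: ref 1 -> FAULT, frames=[3,7,1,-] (faults so far: 3)
  step 3: ref 7 -> HIT, frames=[3,7,1,-] (faults so far: 3)
  step 4: ref 2 -> FAULT, frames=[3,7,1,2] (faults so far: 4)
  step 5: ref 5 -> FAULT, evict 1, frames=[3,7,5,2] (faults so far: 5)
  step 6: ref 4 -> FAULT, evict 7, frames=[3,4,5,2] (faults so far: 6)
  step 7: ref 5 -> HIT, frames=[3,4,5,2] (faults so far: 6)
  step 8: ref 6 -> FAULT, evict 4, frames=[3,6,5,2] (faults so far: 7)
  step 9: ref 6 -> HIT, frames=[3,6,5,2] (faults so far: 7)
  step 10: ref 5 -> HIT, frames=[3,6,5,2] (faults so far: 7)
  step 11: ref 3 -> HIT, frames=[3,6,5,2] (faults so far: 7)
  step 12: ref 2 -> HIT, frames=[3,6,5,2] (faults so far: 7)
  Optimal total faults: 7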